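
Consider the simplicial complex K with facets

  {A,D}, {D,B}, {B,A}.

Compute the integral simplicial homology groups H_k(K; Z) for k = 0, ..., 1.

Order the vertices as A < B < D. Listing each simplex with vertices in this order, K has dimension 1 with simplices:

  0-simplices (3): A, B, D
  1-simplices (3): AB, AD, BD

Hence C_0 ≅ Z^3, C_1 ≅ Z^3.

Boundary ∂_1: C_1 → C_0 sends each edge [p,q] (with p < q) to q − p. For instance
  ∂AD = D − A.
This gives a 3×3 integer matrix of rank 2; reducing to Smith normal form yields diagonal entries (1,1).

Computing H_k = (kernel of ∂_k) / (image of ∂_{k+1}):

  H_0: rank C_0 − rank ∂_1 = 3 − 2 = 1, and the invariant factors of ∂_1 are all 1, so H_0 = Z.
  H_1: rank ker ∂_1 − rank ∂_2 = (3 − 2) − 0 = 1, and there is no ∂_2, so H_1 = Z.

As a check, the Euler characteristic is 3 − 3 = 0, which agrees with 1 − 1 = 0.

H_0 = Z,  H_1 = Z.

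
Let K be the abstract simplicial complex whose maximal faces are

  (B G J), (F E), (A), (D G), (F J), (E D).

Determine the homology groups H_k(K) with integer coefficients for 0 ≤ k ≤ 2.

Take the total order A < B < D < E < F < G < J on the vertex set. Then K (dimension 2) consists of the simplices:

  0-simplices (7): A, B, D, E, F, G, J
  1-simplices (7): BG, BJ, DE, DG, EF, FJ, GJ
  2-simplices (1): BGJ

giving chain groups C_0 ≅ Z^7, C_1 ≅ Z^7, C_2 ≅ Z^1.

∂_1: C_1 → C_0 sends each edge [p,q] (with p < q) to q − p.
This gives a 7×7 integer matrix of rank 5; reducing to Smith normal form yields diagonal entries (1,1,1,1,1).

Boundary ∂_2: C_2 → C_1 maps a triangle to the signed sum of its edges. For instance
  ∂BGJ = GJ − BJ + BG.
As a 7×1 matrix over Z this has rank 1, with invariant factors (1).

Now H_k = ker ∂_k / im ∂_{k+1}, so:

  H_0: rank C_0 − rank ∂_1 = 7 − 5 = 2, and the invariant factors of ∂_1 are all 1, so H_0 = Z^2.
  H_1: rank ker ∂_1 − rank ∂_2 = (7 − 5) − 1 = 1, and the invariant factors of ∂_2 are all 1, so H_1 = Z.
  H_2: rank ker ∂_2 − rank ∂_3 = (1 − 1) − 0 = 0, and there is no ∂_3, so H_2 = 0.

As a check, the Euler characteristic is 7 − 7 + 1 = 1, which agrees with 2 − 1 + 0 = 1.

H_0 ≅ Z^2,  H_1 ≅ Z,  H_2 = 0.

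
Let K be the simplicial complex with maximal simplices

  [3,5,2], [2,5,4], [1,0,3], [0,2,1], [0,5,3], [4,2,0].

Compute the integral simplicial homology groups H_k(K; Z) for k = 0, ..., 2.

H_0 = Z,  H_1 = Z,  H_2 = 0.

Take the total order 0 < 1 < 2 < 3 < 4 < 5 on the vertex set. Then K (dimension 2) consists of the simplices:

  0-simplices (6): [0], [1], [2], [3], [4], [5]
  1-simplices (12): [0,1], [0,2], [0,3], [0,4], [0,5], [1,2], [1,3], [2,3], [2,4], [2,5], [3,5], [4,5]
  2-simplices (6): [0,1,2], [0,1,3], [0,2,4], [0,3,5], [2,3,5], [2,4,5]

giving chain groups C_0 ≅ Z^6, C_1 ≅ Z^12, C_2 ≅ Z^6.

Boundary ∂_1: C_1 → C_0 is given by ∂[p,q] = [q] − [p].
The 6×12 boundary matrix has rank 5 and Smith normal form diag(1,1,1,1,1).

The boundary map ∂_2: C_2 → C_1 maps a triangle to the signed sum of its edges. For instance
  ∂[0,2,4] = [2,4] − [0,4] + [0,2],
  ∂[0,3,5] = [3,5] − [0,5] + [0,3].
This gives a 12×6 integer matrix of rank 6; reducing to Smith normal form yields diagonal entries (1,1,1,1,1,1).

From H_k ≅ ker(∂_k) / im(∂_{k+1}) we obtain:

  H_0: rank C_0 − rank ∂_1 = 6 − 5 = 1, and the invariant factors of ∂_1 are all 1, so H_0 ≅ Z.
  H_1: rank ker ∂_1 − rank ∂_2 = (12 − 5) − 6 = 1, and the invariant factors of ∂_2 are all 1, so H_1 ≅ Z.
  H_2: rank ker ∂_2 − rank ∂_3 = (6 − 6) − 0 = 0, and there is no ∂_3, so H_2 ≅ 0.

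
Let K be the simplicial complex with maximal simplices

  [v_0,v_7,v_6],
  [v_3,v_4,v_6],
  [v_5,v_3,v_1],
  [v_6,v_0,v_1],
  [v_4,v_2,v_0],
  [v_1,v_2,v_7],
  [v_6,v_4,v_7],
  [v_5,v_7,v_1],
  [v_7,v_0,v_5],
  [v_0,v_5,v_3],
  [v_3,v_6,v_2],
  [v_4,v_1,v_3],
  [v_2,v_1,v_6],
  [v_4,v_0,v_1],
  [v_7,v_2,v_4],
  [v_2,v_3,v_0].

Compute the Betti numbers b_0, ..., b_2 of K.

Fix the vertex order v_0 < v_1 < v_2 < v_3 < v_4 < v_5 < v_6 < v_7 and write every simplex with vertices in increasing order. Then dim K = 2 and the simplices of K are:

  0-simplices (8): [v_0], [v_1], [v_2], [v_3], [v_4], [v_5], [v_6], [v_7]
  1-simplices (24): (24 of them)
  2-simplices (16): (16 of them)

so the chain groups are C_0 ≅ Z^8, C_1 ≅ Z^24, C_2 ≅ Z^16.

∂_1: C_1 → C_0 is given by ∂[p,q] = [q] − [p]. For instance
  ∂[v_0,v_3] = [v_3] − [v_0].
This gives a 8×24 integer matrix of rank 7; reducing to Smith normal form yields diagonal entries (1,1,1,1,1,1,1).

The boundary map ∂_2: C_2 → C_1 acts by ∂[p,q,r] = [q,r] − [p,r] + [p,q]. For instance
  ∂[v_1,v_3,v_5] = [v_3,v_5] − [v_1,v_5] + [v_1,v_3],
  ∂[v_4,v_6,v_7] = [v_6,v_7] − [v_4,v_7] + [v_4,v_6].
The 24×16 boundary matrix has rank 15 and Smith normal form diag(1,1,1,1,1,1,1,1,1,1,1,1,1,1,1).

Computing H_k = (kernel of ∂_k) / (image of ∂_{k+1}):

  H_0: rank C_0 − rank ∂_1 = 8 − 7 = 1, and the invariant factors of ∂_1 are all 1, so H_0 = Z.
  H_1: rank ker ∂_1 − rank ∂_2 = (24 − 7) − 15 = 2, and the invariant factors of ∂_2 are all 1, so H_1 = Z^2.
  H_2: rank ker ∂_2 − rank ∂_3 = (16 − 15) − 0 = 1, and there is no ∂_3, so H_2 = Z.

As a check, the Euler characteristic is 8 − 24 + 16 = 0, which agrees with 1 − 2 + 1 = 0.

Hence the Betti numbers are b_0 = 1, b_1 = 2, b_2 = 1.

b_0 = 1, b_1 = 2, b_2 = 1.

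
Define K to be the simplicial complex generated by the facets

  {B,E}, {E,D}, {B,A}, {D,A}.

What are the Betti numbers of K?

We work with the vertex ordering A < B < D < E. The simplices of K, each written with vertices in increasing order, are:

  0-simplices (4): A, B, D, E
  1-simplices (4): AB, AD, BE, DE

giving chain groups C_0 ≅ Z^4, C_1 ≅ Z^4.

∂_1: C_1 → C_0 maps an edge to its endpoints' difference, ∂[p,q] = q − p. For instance
  ∂AB = B − A.
The resulting 4×4 matrix has rank 3, and its Smith normal form has invariant factors (1,1,1).

From H_k ≅ ker(∂_k) / im(∂_{k+1}) we obtain:

  H_0: rank C_0 − rank ∂_1 = 4 − 3 = 1, and the invariant factors of ∂_1 are all 1, so H_0 ≅ Z.
  H_1: rank ker ∂_1 − rank ∂_2 = (4 − 3) − 0 = 1, and there is no ∂_2, so H_1 ≅ Z.

As a check, the Euler characteristic is 4 − 4 = 0, which agrees with 1 − 1 = 0.
(K is a triangulation of the circle S^1.)

Hence the Betti numbers are b_0 = 1, b_1 = 1.

b_0 = 1, b_1 = 1.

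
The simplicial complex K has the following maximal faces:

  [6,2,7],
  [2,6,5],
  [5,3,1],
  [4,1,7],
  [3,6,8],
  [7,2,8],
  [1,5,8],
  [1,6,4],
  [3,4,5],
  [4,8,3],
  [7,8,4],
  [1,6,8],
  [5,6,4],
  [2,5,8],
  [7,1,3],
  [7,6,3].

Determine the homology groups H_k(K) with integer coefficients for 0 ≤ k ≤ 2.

Order the vertices as 1 < 2 < 3 < 4 < 5 < 6 < 7 < 8. Listing each simplex with vertices in this order, K has dimension 2 with simplices:

  0-simplices (8): [1], [2], [3], [4], [5], [6], [7], [8]
  1-simplices (24): (24 of them)
  2-simplices (16): [1,3,5], [1,3,7], [1,4,6], [1,4,7], [1,5,8], [1,6,8], [2,5,6], [2,5,8], [2,6,7], [2,7,8], [3,4,5], [3,4,8], [3,6,7], [3,6,8], [4,5,6], [4,7,8]

Hence C_0 ≅ Z^8, C_1 ≅ Z^24, C_2 ≅ Z^16.

∂_1: C_1 → C_0 sends each edge [p,q] (with p < q) to q − p. For instance
  ∂[4,5] = [5] − [4].
As a 8×24 matrix over Z this has rank 7, with invariant factors (1,1,1,1,1,1,1).

∂_2: C_2 → C_1 sends each 2-simplex [p,q,r] to [q,r] − [p,r] + [p,q]. For instance
  ∂[1,3,7] = [3,7] − [1,7] + [1,3],
  ∂[4,5,6] = [5,6] − [4,6] + [4,5].
The 24×16 boundary matrix has rank 15 and Smith normal form diag(1,1,1,1,1,1,1,1,1,1,1,1,1,1,1).

Computing H_k = (kernel of ∂_k) / (image of ∂_{k+1}):

  H_0: rank C_0 − rank ∂_1 = 8 − 7 = 1, and the invariant factors of ∂_1 are all 1, so H_0 = Z.
  H_1: rank ker ∂_1 − rank ∂_2 = (24 − 7) − 15 = 2, and the invariant factors of ∂_2 are all 1, so H_1 = Z^2.
  H_2: rank ker ∂_2 − rank ∂_3 = (16 − 15) − 0 = 1, and there is no ∂_3, so H_2 = Z.

(K is a triangulation of the torus T^2.)

H_0 = Z,  H_1 = Z^2,  H_2 = Z.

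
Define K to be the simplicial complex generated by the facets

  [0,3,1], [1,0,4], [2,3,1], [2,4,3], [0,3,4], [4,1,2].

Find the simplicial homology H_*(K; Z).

Order the vertices as 0 < 1 < 2 < 3 < 4. Listing each simplex with vertices in this order, K has dimension 2 with simplices:

  0-simplices (5): [0], [1], [2], [3], [4]
  1-simplices (9): [0,1], [0,3], [0,4], [1,2], [1,3], [1,4], [2,3], [2,4], [3,4]
  2-simplices (6): [0,1,3], [0,1,4], [0,3,4], [1,2,3], [1,2,4], [2,3,4]

giving chain groups C_0 ≅ Z^5, C_1 ≅ Z^9, C_2 ≅ Z^6.

Boundary ∂_1: C_1 → C_0 is given by ∂[p,q] = [q] − [p]. For instance
  ∂[0,3] = [3] − [0].
The 5×9 boundary matrix has rank 4 and Smith normal form diag(1,1,1,1).

∂_2: C_2 → C_1 sends each 2-simplex [p,q,r] to [q,r] − [p,r] + [p,q]. For instance
  ∂[2,3,4] = [3,4] − [2,4] + [2,3],
  ∂[0,1,4] = [1,4] − [0,4] + [0,1].
The resulting 9×6 matrix has rank 5, and its Smith normal form has invariant factors (1,1,1,1,1).

Reading off H_k = ker ∂_k / im ∂_{k+1}:

  H_0: rank C_0 − rank ∂_1 = 5 − 4 = 1, and the invariant factors of ∂_1 are all 1, so H_0 = Z.
  H_1: rank ker ∂_1 − rank ∂_2 = (9 − 4) − 5 = 0, and the invariant factors of ∂_2 are all 1, so H_1 = 0.
  H_2: rank ker ∂_2 − rank ∂_3 = (6 − 5) − 0 = 1, and there is no ∂_3, so H_2 = Z.

H_0 ≅ Z,  H_1 = 0,  H_2 ≅ Z.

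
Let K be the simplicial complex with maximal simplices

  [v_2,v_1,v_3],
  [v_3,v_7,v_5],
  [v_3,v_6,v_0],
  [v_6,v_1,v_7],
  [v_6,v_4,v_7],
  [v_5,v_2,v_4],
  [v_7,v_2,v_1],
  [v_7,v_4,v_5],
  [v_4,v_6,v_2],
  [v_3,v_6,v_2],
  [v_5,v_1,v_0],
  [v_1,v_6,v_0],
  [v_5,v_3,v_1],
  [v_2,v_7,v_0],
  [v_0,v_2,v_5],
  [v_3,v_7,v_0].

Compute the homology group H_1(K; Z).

H_1 ≅ Z^2.

Take the total order v_0 < v_1 < v_2 < v_3 < v_4 < v_5 < v_6 < v_7 on the vertex set. Then K (dimension 2) consists of the simplices:

  0-simplices (8): [v_0], [v_1], [v_2], [v_3], [v_4], [v_5], [v_6], [v_7]
  1-simplices (24): (24 of them)
  2-simplices (16): (16 of them)

giving chain groups C_0 ≅ Z^8, C_1 ≅ Z^24, C_2 ≅ Z^16.

∂_1: C_1 → C_0 maps an edge to its endpoints' difference, ∂[p,q] = q − p.
The resulting 8×24 matrix has rank 7, and its Smith normal form has invariant factors (1,1,1,1,1,1,1).

∂_2: C_2 → C_1 sends each 2-simplex [p,q,r] to [q,r] − [p,r] + [p,q]. For instance
  ∂[v_0,v_2,v_7] = [v_2,v_7] − [v_0,v_7] + [v_0,v_2],
  ∂[v_0,v_1,v_6] = [v_1,v_6] − [v_0,v_6] + [v_0,v_1].
The resulting 24×16 matrix has rank 15, and its Smith normal form has invariant factors (1,1,1,1,1,1,1,1,1,1,1,1,1,1,1).

Computing H_k = (kernel of ∂_k) / (image of ∂_{k+1}):

  H_1: rank ker ∂_1 − rank ∂_2 = (24 − 7) − 15 = 2, and the invariant factors of ∂_2 are all 1, so H_1 ≅ Z^2.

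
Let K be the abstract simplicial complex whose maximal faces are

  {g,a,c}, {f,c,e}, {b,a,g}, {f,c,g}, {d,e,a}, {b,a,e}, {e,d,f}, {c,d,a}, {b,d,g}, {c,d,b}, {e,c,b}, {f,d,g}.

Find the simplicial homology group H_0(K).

H_0 ≅ Z.

Take the total order a < b < c < d < e < f < g on the vertex set. Then K (dimension 2) consists of the simplices:

  0-simplices (7): a, b, c, d, e, f, g
  1-simplices (18): ab, ac, ad, ae, ag, bc, bd, be, bg, cd, ce, cf, cg, de, df, dg, ef, fg
  2-simplices (12): abe, abg, acd, acg, ade, bcd, bce, bdg, cef, cfg, def, dfg

so the chain groups are C_0 ≅ Z^7, C_1 ≅ Z^18, C_2 ≅ Z^12.

The boundary map ∂_1: C_1 → C_0 is given by ∂[p,q] = [q] − [p].
This gives a 7×18 integer matrix of rank 6; reducing to Smith normal form yields diagonal entries (1,1,1,1,1,1).

∂_2: C_2 → C_1 maps a triangle to the signed sum of its edges. For instance
  ∂abe = be − ae + ab,
  ∂def = ef − df + de.
The resulting 18×12 matrix has rank 12, and its Smith normal form has invariant factors (1,1,1,1,1,1,1,1,1,1,1,2).

From H_k ≅ ker(∂_k) / im(∂_{k+1}) we obtain:

  H_0: rank C_0 − rank ∂_1 = 7 − 6 = 1, and the invariant factors of ∂_1 are all 1, so H_0 ≅ Z.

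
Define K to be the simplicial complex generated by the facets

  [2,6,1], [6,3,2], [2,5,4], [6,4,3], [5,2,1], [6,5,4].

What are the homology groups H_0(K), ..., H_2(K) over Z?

H_0 ≅ Z,  H_1 ≅ Z,  H_2 = 0.

Take the total order 1 < 2 < 3 < 4 < 5 < 6 on the vertex set. Then K (dimension 2) consists of the simplices:

  0-simplices (6): [1], [2], [3], [4], [5], [6]
  1-simplices (12): [1,2], [1,5], [1,6], [2,3], [2,4], [2,5], [2,6], [3,4], [3,6], [4,5], [4,6], [5,6]
  2-simplices (6): [1,2,5], [1,2,6], [2,3,6], [2,4,5], [3,4,6], [4,5,6]

giving chain groups C_0 ≅ Z^6, C_1 ≅ Z^12, C_2 ≅ Z^6.

The boundary map ∂_1: C_1 → C_0 is given by ∂[p,q] = [q] − [p]. For instance
  ∂[2,5] = [5] − [2].
The resulting 6×12 matrix has rank 5, and its Smith normal form has invariant factors (1,1,1,1,1).

∂_2: C_2 → C_1 acts by ∂[p,q,r] = [q,r] − [p,r] + [p,q]. For instance
  ∂[1,2,6] = [2,6] − [1,6] + [1,2],
  ∂[3,4,6] = [4,6] − [3,6] + [3,4].
This gives a 12×6 integer matrix of rank 6; reducing to Smith normal form yields diagonal entries (1,1,1,1,1,1).

Now H_k = ker ∂_k / im ∂_{k+1}, so:

  H_0: rank C_0 − rank ∂_1 = 6 − 5 = 1, and the invariant factors of ∂_1 are all 1, so H_0 = Z.
  H_1: rank ker ∂_1 − rank ∂_2 = (12 − 5) − 6 = 1, and the invariant factors of ∂_2 are all 1, so H_1 = Z.
  H_2: rank ker ∂_2 − rank ∂_3 = (6 − 6) − 0 = 0, and there is no ∂_3, so H_2 = 0.

As a check, the Euler characteristic is 6 − 12 + 6 = 0, which agrees with 1 − 1 + 0 = 0.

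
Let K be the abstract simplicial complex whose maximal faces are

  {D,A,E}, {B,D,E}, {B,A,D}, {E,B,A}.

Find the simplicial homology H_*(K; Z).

Fix the vertex order A < B < D < E and write every simplex with vertices in increasing order. Then dim K = 2 and the simplices of K are:

  0-simplices (4): A, B, D, E
  1-simplices (6): AB, AD, AE, BD, BE, DE
  2-simplices (4): ABD, ABE, ADE, BDE

giving chain groups C_0 ≅ Z^4, C_1 ≅ Z^6, C_2 ≅ Z^4.

Boundary ∂_1: C_1 → C_0 maps an edge to its endpoints' difference, ∂[p,q] = q − p. For instance
  ∂AD = D − A.
The 4×6 boundary matrix has rank 3 and Smith normal form diag(1,1,1).

Boundary ∂_2: C_2 → C_1 sends each 2-simplex [p,q,r] to [q,r] − [p,r] + [p,q]. For instance
  ∂ABE = BE − AE + AB,
  ∂BDE = DE − BE + BD.
As a 6×4 matrix over Z this has rank 3, with invariant factors (1,1,1).

Now H_k = ker ∂_k / im ∂_{k+1}, so:

  H_0: rank C_0 − rank ∂_1 = 4 − 3 = 1, and the invariant factors of ∂_1 are all 1, so H_0 ≅ Z.
  H_1: rank ker ∂_1 − rank ∂_2 = (6 − 3) − 3 = 0, and the invariant factors of ∂_2 are all 1, so H_1 ≅ 0.
  H_2: rank ker ∂_2 − rank ∂_3 = (4 − 3) − 0 = 1, and there is no ∂_3, so H_2 ≅ Z.

As a check, the Euler characteristic is 4 − 6 + 4 = 2, which agrees with 1 − 0 + 1 = 2.

H_0 = Z,  H_1 = 0,  H_2 = Z.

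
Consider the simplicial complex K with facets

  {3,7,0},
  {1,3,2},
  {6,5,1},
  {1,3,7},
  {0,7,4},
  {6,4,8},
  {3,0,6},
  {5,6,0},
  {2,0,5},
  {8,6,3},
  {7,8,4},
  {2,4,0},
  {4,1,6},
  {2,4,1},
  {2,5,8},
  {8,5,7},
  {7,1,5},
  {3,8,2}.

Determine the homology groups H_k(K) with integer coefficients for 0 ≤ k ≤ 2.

H_0 = Z,  H_1 = Z^2,  H_2 = Z.

Order the vertices as 0 < 1 < 2 < 3 < 4 < 5 < 6 < 7 < 8. Listing each simplex with vertices in this order, K has dimension 2 with simplices:

  0-simplices (9): [0], [1], [2], [3], [4], [5], [6], [7], [8]
  1-simplices (27): (27 of them)
  2-simplices (18): [0,2,4], [0,2,5], [0,3,6], [0,3,7], [0,4,7], [0,5,6], [1,2,3], [1,2,4], [1,3,7], [1,4,6], [1,5,6], [1,5,7], [2,3,8], [2,5,8], [3,6,8], [4,6,8], [4,7,8], [5,7,8]

giving chain groups C_0 ≅ Z^9, C_1 ≅ Z^27, C_2 ≅ Z^18.

∂_1: C_1 → C_0 sends each edge [p,q] (with p < q) to q − p.
This gives a 9×27 integer matrix of rank 8; reducing to Smith normal form yields diagonal entries (1,1,1,1,1,1,1,1).

∂_2: C_2 → C_1 acts by ∂[p,q,r] = [q,r] − [p,r] + [p,q]. For instance
  ∂[1,2,4] = [2,4] − [1,4] + [1,2],
  ∂[0,4,7] = [4,7] − [0,7] + [0,4].
The resulting 27×18 matrix has rank 17, and its Smith normal form has invariant factors (1,1,1,1,1,1,1,1,1,1,1,1,1,1,1,1,1).

Now H_k = ker ∂_k / im ∂_{k+1}, so:

  H_0: rank C_0 − rank ∂_1 = 9 − 8 = 1, and the invariant factors of ∂_1 are all 1, so H_0 = Z.
  H_1: rank ker ∂_1 − rank ∂_2 = (27 − 8) − 17 = 2, and the invariant factors of ∂_2 are all 1, so H_1 = Z^2.
  H_2: rank ker ∂_2 − rank ∂_3 = (18 − 17) − 0 = 1, and there is no ∂_3, so H_2 = Z.

(K is a triangulation of the torus T^2.)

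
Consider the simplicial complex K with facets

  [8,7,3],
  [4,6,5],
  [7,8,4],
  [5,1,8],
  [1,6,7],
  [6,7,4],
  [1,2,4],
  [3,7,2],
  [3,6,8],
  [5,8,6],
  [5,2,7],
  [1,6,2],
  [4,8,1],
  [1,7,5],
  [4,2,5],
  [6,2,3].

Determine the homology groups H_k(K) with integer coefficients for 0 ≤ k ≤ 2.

K has 8 vertices, 24 edges, 16 triangles.
rank ∂_0 = 0, rank ∂_1 = 7 ⇒ b_0 = 8 − 0 − 7 = 1; all invariant factors of ∂_1 are 1 so no torsion. So H_0 = Z.
rank ∂_1 = 7, rank ∂_2 = 15 ⇒ b_1 = 24 − 7 − 15 = 2; all invariant factors of ∂_2 are 1 so no torsion. So H_1 = Z^2.
rank ∂_2 = 15, rank ∂_3 = 0 ⇒ b_2 = 16 − 15 − 0 = 1. So H_2 = Z.

H_0 = Z,  H_1 = Z^2,  H_2 = Z.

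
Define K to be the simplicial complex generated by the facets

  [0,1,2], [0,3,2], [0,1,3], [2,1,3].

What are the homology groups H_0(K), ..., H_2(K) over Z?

Take the total order 0 < 1 < 2 < 3 on the vertex set. Then K (dimension 2) consists of the simplices:

  0-simplices (4): [0], [1], [2], [3]
  1-simplices (6): [0,1], [0,2], [0,3], [1,2], [1,3], [2,3]
  2-simplices (4): [0,1,2], [0,1,3], [0,2,3], [1,2,3]

so the chain groups are C_0 ≅ Z^4, C_1 ≅ Z^6, C_2 ≅ Z^4.

∂_1: C_1 → C_0 sends each edge [p,q] (with p < q) to q − p. For instance
  ∂[1,2] = [2] − [1].
This gives a 4×6 integer matrix of rank 3; reducing to Smith normal form yields diagonal entries (1,1,1).

The boundary map ∂_2: C_2 → C_1 acts by ∂[p,q,r] = [q,r] − [p,r] + [p,q]. For instance
  ∂[0,1,3] = [1,3] − [0,3] + [0,1],
  ∂[0,2,3] = [2,3] − [0,3] + [0,2].
As a 6×4 matrix over Z this has rank 3, with invariant factors (1,1,1).

Reading off H_k = ker ∂_k / im ∂_{k+1}:

  H_0: rank C_0 − rank ∂_1 = 4 − 3 = 1, and the invariant factors of ∂_1 are all 1, so H_0 = Z.
  H_1: rank ker ∂_1 − rank ∂_2 = (6 − 3) − 3 = 0, and the invariant factors of ∂_2 are all 1, so H_1 = 0.
  H_2: rank ker ∂_2 − rank ∂_3 = (4 − 3) − 0 = 1, and there is no ∂_3, so H_2 = Z.

As a check, the Euler characteristic is 4 − 6 + 4 = 2, which agrees with 1 − 0 + 1 = 2.

H_0 = Z,  H_1 = 0,  H_2 = Z.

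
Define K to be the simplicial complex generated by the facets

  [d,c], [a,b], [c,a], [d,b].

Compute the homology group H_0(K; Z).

H_0 = Z.

Order the vertices as a < b < c < d. Listing each simplex with vertices in this order, K has dimension 1 with simplices:

  0-simplices (4): a, b, c, d
  1-simplices (4): ab, ac, bd, cd

giving chain groups C_0 ≅ Z^4, C_1 ≅ Z^4.

The boundary map ∂_1: C_1 → C_0 maps an edge to its endpoints' difference, ∂[p,q] = q − p. For instance
  ∂ac = c − a.
As a 4×4 matrix over Z this has rank 3, with invariant factors (1,1,1).

From H_k ≅ ker(∂_k) / im(∂_{k+1}) we obtain:

  H_0: rank C_0 − rank ∂_1 = 4 − 3 = 1, and the invariant factors of ∂_1 are all 1, so H_0 ≅ Z.

(K is a triangulation of the circle S^1.)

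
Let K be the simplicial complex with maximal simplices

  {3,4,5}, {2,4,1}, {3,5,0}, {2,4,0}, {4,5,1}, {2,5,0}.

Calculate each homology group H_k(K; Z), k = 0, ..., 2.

K has 6 vertices, 12 edges, 6 triangles.
rank ∂_0 = 0, rank ∂_1 = 5 ⇒ b_0 = 6 − 0 − 5 = 1; all invariant factors of ∂_1 are 1 so no torsion. So H_0 ≅ Z.
rank ∂_1 = 5, rank ∂_2 = 6 ⇒ b_1 = 12 − 5 − 6 = 1; all invariant factors of ∂_2 are 1 so no torsion. So H_1 ≅ Z.
rank ∂_2 = 6, rank ∂_3 = 0 ⇒ b_2 = 6 − 6 − 0 = 0. So H_2 ≅ 0.

H_0 ≅ Z,  H_1 ≅ Z,  H_2 = 0.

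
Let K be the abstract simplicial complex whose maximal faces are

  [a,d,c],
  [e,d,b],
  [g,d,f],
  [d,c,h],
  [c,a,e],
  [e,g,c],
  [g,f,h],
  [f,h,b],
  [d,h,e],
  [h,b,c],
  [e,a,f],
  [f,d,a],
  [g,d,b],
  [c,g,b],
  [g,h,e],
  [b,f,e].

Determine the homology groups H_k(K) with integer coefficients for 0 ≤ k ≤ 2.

H_0 = Z,  H_1 = Z^2,  H_2 = Z.

We work with the vertex ordering a < b < c < d < e < f < g < h. The simplices of K, each written with vertices in increasing order, are:

  0-simplices (8): a, b, c, d, e, f, g, h
  1-simplices (24): ac, ad, ae, af, bc, bd, be, bf, bg, bh, cd, ce, cg, ch, de, df, dg, dh, ef, eg, eh, fg, fh, gh
  2-simplices (16): acd, ace, adf, aef, bcg, bch, bde, bdg, bef, bfh, cdh, ceg, deh, dfg, egh, fgh

Hence C_0 ≅ Z^8, C_1 ≅ Z^24, C_2 ≅ Z^16.

∂_1: C_1 → C_0 is given by ∂[p,q] = [q] − [p]. For instance
  ∂ce = e − c.
The resulting 8×24 matrix has rank 7, and its Smith normal form has invariant factors (1,1,1,1,1,1,1).

The boundary map ∂_2: C_2 → C_1 sends each 2-simplex [p,q,r] to [q,r] − [p,r] + [p,q]. For instance
  ∂egh = gh − eh + eg,
  ∂adf = df − af + ad.
This gives a 24×16 integer matrix of rank 15; reducing to Smith normal form yields diagonal entries (1,1,1,1,1,1,1,1,1,1,1,1,1,1,1).

From H_k ≅ ker(∂_k) / im(∂_{k+1}) we obtain:

  H_0: rank C_0 − rank ∂_1 = 8 − 7 = 1, and the invariant factors of ∂_1 are all 1, so H_0 = Z.
  H_1: rank ker ∂_1 − rank ∂_2 = (24 − 7) − 15 = 2, and the invariant factors of ∂_2 are all 1, so H_1 = Z^2.
  H_2: rank ker ∂_2 − rank ∂_3 = (16 − 15) − 0 = 1, and there is no ∂_3, so H_2 = Z.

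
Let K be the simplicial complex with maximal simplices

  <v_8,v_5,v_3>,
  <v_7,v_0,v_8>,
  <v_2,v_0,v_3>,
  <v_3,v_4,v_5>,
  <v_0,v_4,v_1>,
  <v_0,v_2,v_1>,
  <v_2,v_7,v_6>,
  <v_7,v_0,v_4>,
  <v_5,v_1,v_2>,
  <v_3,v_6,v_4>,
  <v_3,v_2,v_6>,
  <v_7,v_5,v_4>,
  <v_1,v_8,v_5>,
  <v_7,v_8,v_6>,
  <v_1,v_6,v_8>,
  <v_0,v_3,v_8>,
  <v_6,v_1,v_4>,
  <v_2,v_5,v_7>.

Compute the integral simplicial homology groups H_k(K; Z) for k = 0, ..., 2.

H_0 ≅ Z,  H_1 ≅ Z^2,  H_2 ≅ Z.

We work with the vertex ordering v_0 < v_1 < v_2 < v_3 < v_4 < v_5 < v_6 < v_7 < v_8. The simplices of K, each written with vertices in increasing order, are:

  0-simplices (9): [v_0], [v_1], [v_2], [v_3], [v_4], [v_5], [v_6], [v_7], [v_8]
  1-simplices (27): (27 of them)
  2-simplices (18): (18 of them)

Hence C_0 ≅ Z^9, C_1 ≅ Z^27, C_2 ≅ Z^18.

The boundary map ∂_1: C_1 → C_0 maps an edge to its endpoints' difference, ∂[p,q] = q − p.
The 9×27 boundary matrix has rank 8 and Smith normal form diag(1,1,1,1,1,1,1,1).

The boundary map ∂_2: C_2 → C_1 sends each 2-simplex [p,q,r] to [q,r] − [p,r] + [p,q]. For instance
  ∂[v_1,v_5,v_8] = [v_5,v_8] − [v_1,v_8] + [v_1,v_5],
  ∂[v_2,v_6,v_7] = [v_6,v_7] − [v_2,v_7] + [v_2,v_6].
The resulting 27×18 matrix has rank 17, and its Smith normal form has invariant factors (1,1,1,1,1,1,1,1,1,1,1,1,1,1,1,1,1).

Computing H_k = (kernel of ∂_k) / (image of ∂_{k+1}):

  H_0: rank C_0 − rank ∂_1 = 9 − 8 = 1, and the invariant factors of ∂_1 are all 1, so H_0 ≅ Z.
  H_1: rank ker ∂_1 − rank ∂_2 = (27 − 8) − 17 = 2, and the invariant factors of ∂_2 are all 1, so H_1 ≅ Z^2.
  H_2: rank ker ∂_2 − rank ∂_3 = (18 − 17) − 0 = 1, and there is no ∂_3, so H_2 ≅ Z.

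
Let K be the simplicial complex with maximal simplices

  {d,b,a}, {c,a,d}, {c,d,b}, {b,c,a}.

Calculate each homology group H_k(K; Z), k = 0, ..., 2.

We work with the vertex ordering a < b < c < d. The simplices of K, each written with vertices in increasing order, are:

  0-simplices (4): a, b, c, d
  1-simplices (6): ab, ac, ad, bc, bd, cd
  2-simplices (4): abc, abd, acd, bcd

Hence C_0 ≅ Z^4, C_1 ≅ Z^6, C_2 ≅ Z^4.

Boundary ∂_1: C_1 → C_0 is given by ∂[p,q] = [q] − [p]. For instance
  ∂ab = b − a.
The 4×6 boundary matrix has rank 3 and Smith normal form diag(1,1,1).

∂_2: C_2 → C_1 acts by ∂[p,q,r] = [q,r] − [p,r] + [p,q]. For instance
  ∂abc = bc − ac + ab,
  ∂acd = cd − ad + ac.
This gives a 6×4 integer matrix of rank 3; reducing to Smith normal form yields diagonal entries (1,1,1).

From H_k ≅ ker(∂_k) / im(∂_{k+1}) we obtain:

  H_0: rank C_0 − rank ∂_1 = 4 − 3 = 1, and the invariant factors of ∂_1 are all 1, so H_0 ≅ Z.
  H_1: rank ker ∂_1 − rank ∂_2 = (6 − 3) − 3 = 0, and the invariant factors of ∂_2 are all 1, so H_1 ≅ 0.
  H_2: rank ker ∂_2 − rank ∂_3 = (4 − 3) − 0 = 1, and there is no ∂_3, so H_2 ≅ Z.

H_0 ≅ Z,  H_1 = 0,  H_2 ≅ Z.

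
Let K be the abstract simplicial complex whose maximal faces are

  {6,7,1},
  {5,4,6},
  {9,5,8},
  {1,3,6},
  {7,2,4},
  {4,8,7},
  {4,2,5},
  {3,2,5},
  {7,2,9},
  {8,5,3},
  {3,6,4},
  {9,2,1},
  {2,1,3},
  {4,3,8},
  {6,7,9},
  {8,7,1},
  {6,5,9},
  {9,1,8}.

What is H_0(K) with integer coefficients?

H_0 = Z.

Take the total order 1 < 2 < 3 < 4 < 5 < 6 < 7 < 8 < 9 on the vertex set. Then K (dimension 2) consists of the simplices:

  0-simplices (9): [1], [2], [3], [4], [5], [6], [7], [8], [9]
  1-simplices (27): (27 of them)
  2-simplices (18): [1,2,3], [1,2,9], [1,3,6], [1,6,7], [1,7,8], [1,8,9], [2,3,5], [2,4,5], [2,4,7], [2,7,9], [3,4,6], [3,4,8], [3,5,8], [4,5,6], [4,7,8], [5,6,9], [5,8,9], [6,7,9]

so the chain groups are C_0 ≅ Z^9, C_1 ≅ Z^27, C_2 ≅ Z^18.

The boundary map ∂_1: C_1 → C_0 is given by ∂[p,q] = [q] − [p]. For instance
  ∂[6,7] = [7] − [6].
The resulting 9×27 matrix has rank 8, and its Smith normal form has invariant factors (1,1,1,1,1,1,1,1).

The boundary map ∂_2: C_2 → C_1 sends each 2-simplex [p,q,r] to [q,r] − [p,r] + [p,q]. For instance
  ∂[1,8,9] = [8,9] − [1,9] + [1,8],
  ∂[6,7,9] = [7,9] − [6,9] + [6,7].
As a 27×18 matrix over Z this has rank 18, with invariant factors (1,1,1,1,1,1,1,1,1,1,1,1,1,1,1,1,1,2).

From H_k ≅ ker(∂_k) / im(∂_{k+1}) we obtain:

  H_0: rank C_0 − rank ∂_1 = 9 − 8 = 1, and the invariant factors of ∂_1 are all 1, so H_0 ≅ Z.

(K is a triangulation of the Klein bottle.)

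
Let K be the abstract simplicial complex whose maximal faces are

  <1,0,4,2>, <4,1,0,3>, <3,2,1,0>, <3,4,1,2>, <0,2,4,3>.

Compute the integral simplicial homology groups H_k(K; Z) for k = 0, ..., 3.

H_0 = Z,  H_1 = 0,  H_2 = 0,  H_3 = Z.

K has 5 vertices, 10 edges, 10 triangles, 5 3-simplices.
rank ∂_0 = 0, rank ∂_1 = 4 ⇒ b_0 = 5 − 0 − 4 = 1; all invariant factors of ∂_1 are 1 so no torsion. So H_0 = Z.
rank ∂_1 = 4, rank ∂_2 = 6 ⇒ b_1 = 10 − 4 − 6 = 0; all invariant factors of ∂_2 are 1 so no torsion. So H_1 = 0.
rank ∂_2 = 6, rank ∂_3 = 4 ⇒ b_2 = 10 − 6 − 4 = 0; all invariant factors of ∂_3 are 1 so no torsion. So H_2 = 0.
rank ∂_3 = 4, rank ∂_4 = 0 ⇒ b_3 = 5 − 4 − 0 = 1. So H_3 = Z.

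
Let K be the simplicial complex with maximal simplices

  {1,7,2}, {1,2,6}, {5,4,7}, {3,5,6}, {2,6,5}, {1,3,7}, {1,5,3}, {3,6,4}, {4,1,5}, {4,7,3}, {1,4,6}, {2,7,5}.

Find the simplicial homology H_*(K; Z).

H_0 = Z,  H_1 = Z_2,  H_2 = 0.

Fix the vertex order 1 < 2 < 3 < 4 < 5 < 6 < 7 and write every simplex with vertices in increasing order. Then dim K = 2 and the simplices of K are:

  0-simplices (7): [1], [2], [3], [4], [5], [6], [7]
  1-simplices (18): [1,2], [1,3], [1,4], [1,5], [1,6], [1,7], [2,5], [2,6], [2,7], [3,4], [3,5], [3,6], [3,7], [4,5], [4,6], [4,7], [5,6], [5,7]
  2-simplices (12): [1,2,6], [1,2,7], [1,3,5], [1,3,7], [1,4,5], [1,4,6], [2,5,6], [2,5,7], [3,4,6], [3,4,7], [3,5,6], [4,5,7]

Hence C_0 ≅ Z^7, C_1 ≅ Z^18, C_2 ≅ Z^12.

The boundary map ∂_1: C_1 → C_0 is given by ∂[p,q] = [q] − [p]. For instance
  ∂[1,6] = [6] − [1].
The resulting 7×18 matrix has rank 6, and its Smith normal form has invariant factors (1,1,1,1,1,1).

The boundary map ∂_2: C_2 → C_1 maps a triangle to the signed sum of its edges. For instance
  ∂[3,4,6] = [4,6] − [3,6] + [3,4],
  ∂[3,4,7] = [4,7] − [3,7] + [3,4].
As a 18×12 matrix over Z this has rank 12, with invariant factors (1,1,1,1,1,1,1,1,1,1,1,2).

From H_k ≅ ker(∂_k) / im(∂_{k+1}) we obtain:

  H_0: rank C_0 − rank ∂_1 = 7 − 6 = 1, and the invariant factors of ∂_1 are all 1, so H_0 = Z.
  H_1: rank ker ∂_1 − rank ∂_2 = (18 − 6) − 12 = 0, and ∂_2 has invariant factor 2 > 1, so H_1 = Z_2.
  H_2: rank ker ∂_2 − rank ∂_3 = (12 − 12) − 0 = 0, and there is no ∂_3, so H_2 = 0.

As a check, the Euler characteristic is 7 − 18 + 12 = 1, which agrees with 1 − 0 + 0 = 1.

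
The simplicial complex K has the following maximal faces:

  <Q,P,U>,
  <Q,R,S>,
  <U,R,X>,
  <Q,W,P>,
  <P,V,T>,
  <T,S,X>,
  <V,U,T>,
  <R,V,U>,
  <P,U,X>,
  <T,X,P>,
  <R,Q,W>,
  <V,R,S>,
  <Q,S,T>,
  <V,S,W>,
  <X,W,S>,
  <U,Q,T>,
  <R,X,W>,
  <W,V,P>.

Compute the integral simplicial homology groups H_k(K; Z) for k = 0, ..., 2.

H_0 ≅ Z,  H_1 ≅ Z ⊕ Z/2,  H_2 = 0.

Take the total order P < Q < R < S < T < U < V < W < X on the vertex set. Then K (dimension 2) consists of the simplices:

  0-simplices (9): P, Q, R, S, T, U, V, W, X
  1-simplices (27): PQ, PT, PU, PV, PW, PX, QR, QS, QT, QU, QW, RS, RU, RV, RW, RX, ST, SV, SW, SX, TU, TV, TX, UV, UX, VW, WX
  2-simplices (18): PQU, PQW, PTV, PTX, PUX, PVW, QRS, QRW, QST, QTU, RSV, RUV, RUX, RWX, STX, SVW, SWX, TUV

Hence C_0 ≅ Z^9, C_1 ≅ Z^27, C_2 ≅ Z^18.

∂_1: C_1 → C_0 sends each edge [p,q] (with p < q) to q − p. For instance
  ∂RX = X − R.
As a 9×27 matrix over Z this has rank 8, with invariant factors (1,1,1,1,1,1,1,1).

Boundary ∂_2: C_2 → C_1 maps a triangle to the signed sum of its edges. For instance
  ∂TUV = UV − TV + TU,
  ∂STX = TX − SX + ST.
The resulting 27×18 matrix has rank 18, and its Smith normal form has invariant factors (1,1,1,1,1,1,1,1,1,1,1,1,1,1,1,1,1,2).

Now H_k = ker ∂_k / im ∂_{k+1}, so:

  H_0: rank C_0 − rank ∂_1 = 9 − 8 = 1, and the invariant factors of ∂_1 are all 1, so H_0 ≅ Z.
  H_1: rank ker ∂_1 − rank ∂_2 = (27 − 8) − 18 = 1, and ∂_2 has invariant factor 2 > 1, so H_1 ≅ Z ⊕ Z/2.
  H_2: rank ker ∂_2 − rank ∂_3 = (18 − 18) − 0 = 0, and there is no ∂_3, so H_2 ≅ 0.

(K is a triangulation of the Klein bottle.)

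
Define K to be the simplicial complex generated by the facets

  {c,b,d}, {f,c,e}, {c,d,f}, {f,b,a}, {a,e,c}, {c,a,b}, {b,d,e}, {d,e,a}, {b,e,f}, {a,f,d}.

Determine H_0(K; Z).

Fix the vertex order a < b < c < d < e < f and write every simplex with vertices in increasing order. Then dim K = 2 and the simplices of K are:

  0-simplices (6): a, b, c, d, e, f
  1-simplices (15): ab, ac, ad, ae, af, bc, bd, be, bf, cd, ce, cf, de, df, ef
  2-simplices (10): abc, abf, ace, ade, adf, bcd, bde, bef, cdf, cef

giving chain groups C_0 ≅ Z^6, C_1 ≅ Z^15, C_2 ≅ Z^10.

The boundary map ∂_1: C_1 → C_0 is given by ∂[p,q] = [q] − [p].
This gives a 6×15 integer matrix of rank 5; reducing to Smith normal form yields diagonal entries (1,1,1,1,1).

Boundary ∂_2: C_2 → C_1 acts by ∂[p,q,r] = [q,r] − [p,r] + [p,q]. For instance
  ∂ade = de − ae + ad,
  ∂adf = df − af + ad.
The 15×10 boundary matrix has rank 10 and Smith normal form diag(1,1,1,1,1,1,1,1,1,2).

Reading off H_k = ker ∂_k / im ∂_{k+1}:

  H_0: rank C_0 − rank ∂_1 = 6 − 5 = 1, and the invariant factors of ∂_1 are all 1, so H_0 = Z.

H_0 ≅ Z.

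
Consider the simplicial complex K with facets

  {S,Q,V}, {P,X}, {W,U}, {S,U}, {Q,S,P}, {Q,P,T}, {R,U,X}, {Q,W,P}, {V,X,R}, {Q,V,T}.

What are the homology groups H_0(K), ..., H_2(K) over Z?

We work with the vertex ordering P < Q < R < S < T < U < V < W < X. The simplices of K, each written with vertices in increasing order, are:

  0-simplices (9): P, Q, R, S, T, U, V, W, X
  1-simplices (18): PQ, PS, PT, PW, PX, QS, QT, QV, QW, RU, RV, RX, SU, SV, TV, UW, UX, VX
  2-simplices (7): PQS, PQT, PQW, QSV, QTV, RUX, RVX

Hence C_0 ≅ Z^9, C_1 ≅ Z^18, C_2 ≅ Z^7.

Boundary ∂_1: C_1 → C_0 is given by ∂[p,q] = [q] − [p]. For instance
  ∂UW = W − U.
As a 9×18 matrix over Z this has rank 8, with invariant factors (1,1,1,1,1,1,1,1).

Boundary ∂_2: C_2 → C_1 maps a triangle to the signed sum of its edges. For instance
  ∂RUX = UX − RX + RU,
  ∂PQT = QT − PT + PQ.
The resulting 18×7 matrix has rank 7, and its Smith normal form has invariant factors (1,1,1,1,1,1,1).

From H_k ≅ ker(∂_k) / im(∂_{k+1}) we obtain:

  H_0: rank C_0 − rank ∂_1 = 9 − 8 = 1, and the invariant factors of ∂_1 are all 1, so H_0 ≅ Z.
  H_1: rank ker ∂_1 − rank ∂_2 = (18 − 8) − 7 = 3, and the invariant factors of ∂_2 are all 1, so H_1 ≅ Z^3.
  H_2: rank ker ∂_2 − rank ∂_3 = (7 − 7) − 0 = 0, and there is no ∂_3, so H_2 ≅ 0.

As a check, the Euler characteristic is 9 − 18 + 7 = -2, which agrees with 1 − 3 + 0 = -2.

H_0 = Z,  H_1 = Z^3,  H_2 = 0.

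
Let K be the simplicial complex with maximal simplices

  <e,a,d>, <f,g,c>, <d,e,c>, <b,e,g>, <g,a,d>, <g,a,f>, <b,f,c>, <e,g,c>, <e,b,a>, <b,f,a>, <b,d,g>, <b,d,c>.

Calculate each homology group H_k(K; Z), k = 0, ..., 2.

H_0 ≅ Z,  H_1 ≅ Z/2Z,  H_2 = 0.

We work with the vertex ordering a < b < c < d < e < f < g. The simplices of K, each written with vertices in increasing order, are:

  0-simplices (7): a, b, c, d, e, f, g
  1-simplices (18): ab, ad, ae, af, ag, bc, bd, be, bf, bg, cd, ce, cf, cg, de, dg, eg, fg
  2-simplices (12): abe, abf, ade, adg, afg, bcd, bcf, bdg, beg, cde, ceg, cfg

giving chain groups C_0 ≅ Z^7, C_1 ≅ Z^18, C_2 ≅ Z^12.

Boundary ∂_1: C_1 → C_0 sends each edge [p,q] (with p < q) to q − p.
As a 7×18 matrix over Z this has rank 6, with invariant factors (1,1,1,1,1,1).

∂_2: C_2 → C_1 acts by ∂[p,q,r] = [q,r] − [p,r] + [p,q]. For instance
  ∂adg = dg − ag + ad,
  ∂afg = fg − ag + af.
The 18×12 boundary matrix has rank 12 and Smith normal form diag(1,1,1,1,1,1,1,1,1,1,1,2).

Now H_k = ker ∂_k / im ∂_{k+1}, so:

  H_0: rank C_0 − rank ∂_1 = 7 − 6 = 1, and the invariant factors of ∂_1 are all 1, so H_0 = Z.
  H_1: rank ker ∂_1 − rank ∂_2 = (18 − 6) − 12 = 0, and ∂_2 has invariant factor 2 > 1, so H_1 = Z/2Z.
  H_2: rank ker ∂_2 − rank ∂_3 = (12 − 12) − 0 = 0, and there is no ∂_3, so H_2 = 0.

As a check, the Euler characteristic is 7 − 18 + 12 = 1, which agrees with 1 − 0 + 0 = 1.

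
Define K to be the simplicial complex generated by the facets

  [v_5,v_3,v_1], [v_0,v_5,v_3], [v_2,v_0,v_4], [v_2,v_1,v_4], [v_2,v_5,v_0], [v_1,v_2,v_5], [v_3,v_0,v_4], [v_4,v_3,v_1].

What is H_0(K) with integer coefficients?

We work with the vertex ordering v_0 < v_1 < v_2 < v_3 < v_4 < v_5. The simplices of K, each written with vertices in increasing order, are:

  0-simplices (6): [v_0], [v_1], [v_2], [v_3], [v_4], [v_5]
  1-simplices (12): [v_0,v_2], [v_0,v_3], [v_0,v_4], [v_0,v_5], [v_1,v_2], [v_1,v_3], [v_1,v_4], [v_1,v_5], [v_2,v_4], [v_2,v_5], [v_3,v_4], [v_3,v_5]
  2-simplices (8): [v_0,v_2,v_4], [v_0,v_2,v_5], [v_0,v_3,v_4], [v_0,v_3,v_5], [v_1,v_2,v_4], [v_1,v_2,v_5], [v_1,v_3,v_4], [v_1,v_3,v_5]

so the chain groups are C_0 ≅ Z^6, C_1 ≅ Z^12, C_2 ≅ Z^8.

∂_1: C_1 → C_0 sends each edge [p,q] (with p < q) to q − p.
The resulting 6×12 matrix has rank 5, and its Smith normal form has invariant factors (1,1,1,1,1).

Boundary ∂_2: C_2 → C_1 sends each 2-simplex [p,q,r] to [q,r] − [p,r] + [p,q]. For instance
  ∂[v_1,v_3,v_4] = [v_3,v_4] − [v_1,v_4] + [v_1,v_3],
  ∂[v_1,v_2,v_5] = [v_2,v_5] − [v_1,v_5] + [v_1,v_2].
As a 12×8 matrix over Z this has rank 7, with invariant factors (1,1,1,1,1,1,1).

Computing H_k = (kernel of ∂_k) / (image of ∂_{k+1}):

  H_0: rank C_0 − rank ∂_1 = 6 − 5 = 1, and the invariant factors of ∂_1 are all 1, so H_0 ≅ Z.

H_0 ≅ Z.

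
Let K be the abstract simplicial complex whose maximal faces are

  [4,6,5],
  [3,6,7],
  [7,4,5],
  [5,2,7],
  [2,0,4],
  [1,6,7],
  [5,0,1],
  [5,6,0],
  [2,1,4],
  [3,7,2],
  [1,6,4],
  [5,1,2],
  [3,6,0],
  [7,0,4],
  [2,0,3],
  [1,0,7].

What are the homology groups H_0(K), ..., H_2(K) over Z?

H_0 ≅ Z,  H_1 ≅ Z^2,  H_2 ≅ Z.

We work with the vertex ordering 0 < 1 < 2 < 3 < 4 < 5 < 6 < 7. The simplices of K, each written with vertices in increasing order, are:

  0-simplices (8): [0], [1], [2], [3], [4], [5], [6], [7]
  1-simplices (24): (24 of them)
  2-simplices (16): [0,1,5], [0,1,7], [0,2,3], [0,2,4], [0,3,6], [0,4,7], [0,5,6], [1,2,4], [1,2,5], [1,4,6], [1,6,7], [2,3,7], [2,5,7], [3,6,7], [4,5,6], [4,5,7]

giving chain groups C_0 ≅ Z^8, C_1 ≅ Z^24, C_2 ≅ Z^16.

Boundary ∂_1: C_1 → C_0 maps an edge to its endpoints' difference, ∂[p,q] = q − p. For instance
  ∂[0,4] = [4] − [0].
As a 8×24 matrix over Z this has rank 7, with invariant factors (1,1,1,1,1,1,1).

The boundary map ∂_2: C_2 → C_1 acts by ∂[p,q,r] = [q,r] − [p,r] + [p,q]. For instance
  ∂[2,5,7] = [5,7] − [2,7] + [2,5],
  ∂[0,2,4] = [2,4] − [0,4] + [0,2].
As a 24×16 matrix over Z this has rank 15, with invariant factors (1,1,1,1,1,1,1,1,1,1,1,1,1,1,1).

From H_k ≅ ker(∂_k) / im(∂_{k+1}) we obtain:

  H_0: rank C_0 − rank ∂_1 = 8 − 7 = 1, and the invariant factors of ∂_1 are all 1, so H_0 ≅ Z.
  H_1: rank ker ∂_1 − rank ∂_2 = (24 − 7) − 15 = 2, and the invariant factors of ∂_2 are all 1, so H_1 ≅ Z^2.
  H_2: rank ker ∂_2 − rank ∂_3 = (16 − 15) − 0 = 1, and there is no ∂_3, so H_2 ≅ Z.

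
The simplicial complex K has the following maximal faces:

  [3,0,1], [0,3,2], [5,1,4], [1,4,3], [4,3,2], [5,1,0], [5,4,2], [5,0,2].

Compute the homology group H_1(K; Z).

H_1 ≅ 0.

Take the total order 0 < 1 < 2 < 3 < 4 < 5 on the vertex set. Then K (dimension 2) consists of the simplices:

  0-simplices (6): [0], [1], [2], [3], [4], [5]
  1-simplices (12): [0,1], [0,2], [0,3], [0,5], [1,3], [1,4], [1,5], [2,3], [2,4], [2,5], [3,4], [4,5]
  2-simplices (8): [0,1,3], [0,1,5], [0,2,3], [0,2,5], [1,3,4], [1,4,5], [2,3,4], [2,4,5]

giving chain groups C_0 ≅ Z^6, C_1 ≅ Z^12, C_2 ≅ Z^8.

The boundary map ∂_1: C_1 → C_0 maps an edge to its endpoints' difference, ∂[p,q] = q − p.
This gives a 6×12 integer matrix of rank 5; reducing to Smith normal form yields diagonal entries (1,1,1,1,1).

∂_2: C_2 → C_1 maps a triangle to the signed sum of its edges. For instance
  ∂[0,2,5] = [2,5] − [0,5] + [0,2],
  ∂[2,4,5] = [4,5] − [2,5] + [2,4].
The resulting 12×8 matrix has rank 7, and its Smith normal form has invariant factors (1,1,1,1,1,1,1).

Now H_k = ker ∂_k / im ∂_{k+1}, so:

  H_1: rank ker ∂_1 − rank ∂_2 = (12 − 5) − 7 = 0, and the invariant factors of ∂_2 are all 1, so H_1 ≅ 0.

(K is a triangulation of the 2-sphere S^2.)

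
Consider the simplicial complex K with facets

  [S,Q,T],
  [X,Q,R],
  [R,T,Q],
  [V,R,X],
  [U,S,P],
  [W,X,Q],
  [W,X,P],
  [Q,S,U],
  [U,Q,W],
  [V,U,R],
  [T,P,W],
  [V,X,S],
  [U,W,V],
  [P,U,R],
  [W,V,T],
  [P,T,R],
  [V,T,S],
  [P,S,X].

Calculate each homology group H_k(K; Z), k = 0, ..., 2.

We work with the vertex ordering P < Q < R < S < T < U < V < W < X. The simplices of K, each written with vertices in increasing order, are:

  0-simplices (9): P, Q, R, S, T, U, V, W, X
  1-simplices (27): PR, PS, PT, PU, PW, PX, QR, QS, QT, QU, QW, QX, RT, RU, RV, RX, ST, SU, SV, SX, TV, TW, UV, UW, VW, VX, WX
  2-simplices (18): PRT, PRU, PSU, PSX, PTW, PWX, QRT, QRX, QST, QSU, QUW, QWX, RUV, RVX, STV, SVX, TVW, UVW

so the chain groups are C_0 ≅ Z^9, C_1 ≅ Z^27, C_2 ≅ Z^18.

∂_1: C_1 → C_0 sends each edge [p,q] (with p < q) to q − p. For instance
  ∂QR = R − Q.
As a 9×27 matrix over Z this has rank 8, with invariant factors (1,1,1,1,1,1,1,1).

∂_2: C_2 → C_1 maps a triangle to the signed sum of its edges. For instance
  ∂TVW = VW − TW + TV,
  ∂PRU = RU − PU + PR.
This gives a 27×18 integer matrix of rank 17; reducing to Smith normal form yields diagonal entries (1,1,1,1,1,1,1,1,1,1,1,1,1,1,1,1,1).

From H_k ≅ ker(∂_k) / im(∂_{k+1}) we obtain:

  H_0: rank C_0 − rank ∂_1 = 9 − 8 = 1, and the invariant factors of ∂_1 are all 1, so H_0 ≅ Z.
  H_1: rank ker ∂_1 − rank ∂_2 = (27 − 8) − 17 = 2, and the invariant factors of ∂_2 are all 1, so H_1 ≅ Z^2.
  H_2: rank ker ∂_2 − rank ∂_3 = (18 − 17) − 0 = 1, and there is no ∂_3, so H_2 ≅ Z.

(K is a triangulation of the torus T^2.)

H_0 ≅ Z,  H_1 ≅ Z^2,  H_2 ≅ Z.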